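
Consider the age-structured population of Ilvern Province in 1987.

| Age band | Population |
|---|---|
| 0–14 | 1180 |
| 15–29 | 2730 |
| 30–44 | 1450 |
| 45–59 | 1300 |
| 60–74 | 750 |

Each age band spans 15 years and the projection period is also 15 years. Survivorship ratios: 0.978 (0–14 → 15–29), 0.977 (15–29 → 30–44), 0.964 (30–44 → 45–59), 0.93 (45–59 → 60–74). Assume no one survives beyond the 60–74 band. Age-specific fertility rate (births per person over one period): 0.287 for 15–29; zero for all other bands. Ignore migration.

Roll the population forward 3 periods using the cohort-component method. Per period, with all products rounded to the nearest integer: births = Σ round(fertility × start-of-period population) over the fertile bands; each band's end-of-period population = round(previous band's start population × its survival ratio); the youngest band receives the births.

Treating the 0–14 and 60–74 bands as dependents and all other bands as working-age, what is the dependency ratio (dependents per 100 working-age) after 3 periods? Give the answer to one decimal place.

120.9

(Bands numbered youngest = 1 to oldest = 5.)
Period 1.
Births: 2730 × 0.287 = 784
Band 2: 1180 × 0.978 = 1154
Band 3: 2730 × 0.977 = 2667
Band 4: 1450 × 0.964 = 1398
Band 5: 1300 × 0.93 = 1209
→ [784, 1154, 2667, 1398, 1209]
Period 2.
Births: 1154 × 0.287 = 331
Band 2: 784 × 0.978 = 767
Band 3: 1154 × 0.977 = 1127
Band 4: 2667 × 0.964 = 2571
Band 5: 1398 × 0.93 = 1300
→ [331, 767, 1127, 2571, 1300]
Period 3.
Births: 767 × 0.287 = 220
Band 2: 331 × 0.978 = 324
Band 3: 767 × 0.977 = 749
Band 4: 1127 × 0.964 = 1086
Band 5: 2571 × 0.93 = 2391
→ [220, 324, 749, 1086, 2391]
Dependents (band 0–14 + band 60–74) = 220 + 2391 = 2611; working-age = 2159; ratio = 2611/2159 × 100 = 120.9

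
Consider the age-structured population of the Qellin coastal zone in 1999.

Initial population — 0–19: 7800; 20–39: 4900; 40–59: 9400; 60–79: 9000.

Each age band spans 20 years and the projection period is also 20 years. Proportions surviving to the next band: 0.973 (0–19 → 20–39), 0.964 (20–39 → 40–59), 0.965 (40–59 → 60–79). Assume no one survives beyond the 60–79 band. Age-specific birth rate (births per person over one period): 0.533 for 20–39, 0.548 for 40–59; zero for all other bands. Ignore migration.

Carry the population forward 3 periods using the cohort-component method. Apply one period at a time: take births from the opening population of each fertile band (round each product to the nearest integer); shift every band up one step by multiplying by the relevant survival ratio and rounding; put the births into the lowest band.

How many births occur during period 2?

Call the groups 1 to 4, youngest first.
[period 1]
Births: 4900 * 0.533 = 2612  |  9400 * 0.548 = 5151 → total 7763
Group 2: 7800 * 0.973 = 7589
Group 3: 4900 * 0.964 = 4724
Group 4: 9400 * 0.965 = 9071
→ [7763, 7589, 4724, 9071]
[period 2]
Births: 7589 * 0.533 = 4045  |  4724 * 0.548 = 2589 → total 6634
Group 2: 7763 * 0.973 = 7553
Group 3: 7589 * 0.964 = 7316
Group 4: 4724 * 0.965 = 4559
→ [6634, 7553, 7316, 4559]

6634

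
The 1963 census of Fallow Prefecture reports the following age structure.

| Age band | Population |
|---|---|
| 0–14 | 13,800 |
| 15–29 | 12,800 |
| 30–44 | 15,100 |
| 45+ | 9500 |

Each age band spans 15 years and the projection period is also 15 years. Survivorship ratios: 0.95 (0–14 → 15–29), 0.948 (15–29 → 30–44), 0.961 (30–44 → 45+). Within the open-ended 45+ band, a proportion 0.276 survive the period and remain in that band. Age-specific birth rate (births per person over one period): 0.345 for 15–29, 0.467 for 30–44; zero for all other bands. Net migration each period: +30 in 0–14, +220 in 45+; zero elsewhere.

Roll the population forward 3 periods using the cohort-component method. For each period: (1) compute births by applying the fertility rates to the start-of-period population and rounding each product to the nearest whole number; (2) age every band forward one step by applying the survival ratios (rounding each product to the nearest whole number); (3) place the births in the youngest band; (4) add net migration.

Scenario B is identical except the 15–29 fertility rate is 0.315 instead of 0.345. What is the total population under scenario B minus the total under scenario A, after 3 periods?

-1161

[period 1]
Births: 12800 × 0.345 = 4416  |  15100 × 0.467 = 7052 — total 11468
15–29: 13800 × 0.95 = 13110
30–44: 12800 × 0.948 = 12134
45+: 15100 × 0.961 + 9500 × 0.276 = 14511 + 2622 = 17133
Net migration: 0–14 + 30 → 11498; 45+ + 220 → 17353
Giving 11498 / 13110 / 12134 / 17353.
[period 2]
Births: 13110 × 0.345 = 4523  |  12134 × 0.467 = 5667 — total 10190
15–29: 11498 × 0.95 = 10923
30–44: 13110 × 0.948 = 12428
45+: 12134 × 0.961 + 17353 × 0.276 = 11661 + 4789 = 16450
Net migration: 0–14 + 30 → 10220; 45+ + 220 → 16670
Giving 10220 / 10923 / 12428 / 16670.
[period 3]
Births: 10923 × 0.345 = 3768  |  12428 × 0.467 = 5804 — total 9572
15–29: 10220 × 0.95 = 9709
30–44: 10923 × 0.948 = 10355
45+: 12428 × 0.961 + 16670 × 0.276 = 11943 + 4601 = 16544
Net migration: 0–14 + 30 → 9602; 45+ + 220 → 16764
Giving 9602 / 9709 / 10355 / 16764.
Scenario A total after 3 periods: 46430
Scenario B projection —
[period 1]
Births: 12800 × 0.315 = 4032  |  15100 × 0.467 = 7052 — total 11084
15–29: 13800 × 0.95 = 13110
30–44: 12800 × 0.948 = 12134
45+: 15100 × 0.961 + 9500 × 0.276 = 14511 + 2622 = 17133
Net migration: 0–14 + 30 → 11114; 45+ + 220 → 17353
Giving 11114 / 13110 / 12134 / 17353.
[period 2]
Births: 13110 × 0.315 = 4130  |  12134 × 0.467 = 5667 — total 9797
15–29: 11114 × 0.95 = 10558
30–44: 13110 × 0.948 = 12428
45+: 12134 × 0.961 + 17353 × 0.276 = 11661 + 4789 = 16450
Net migration: 0–14 + 30 → 9827; 45+ + 220 → 16670
Giving 9827 / 10558 / 12428 / 16670.
[period 3]
Births: 10558 × 0.315 = 3326  |  12428 × 0.467 = 5804 — total 9130
15–29: 9827 × 0.95 = 9336
30–44: 10558 × 0.948 = 10009
45+: 12428 × 0.961 + 16670 × 0.276 = 11943 + 4601 = 16544
Net migration: 0–14 + 30 → 9160; 45+ + 220 → 16764
Giving 9160 / 9336 / 10009 / 16764.
Scenario B total after 3 periods: 45269
Difference B − A = 45269 − 46430 = -1161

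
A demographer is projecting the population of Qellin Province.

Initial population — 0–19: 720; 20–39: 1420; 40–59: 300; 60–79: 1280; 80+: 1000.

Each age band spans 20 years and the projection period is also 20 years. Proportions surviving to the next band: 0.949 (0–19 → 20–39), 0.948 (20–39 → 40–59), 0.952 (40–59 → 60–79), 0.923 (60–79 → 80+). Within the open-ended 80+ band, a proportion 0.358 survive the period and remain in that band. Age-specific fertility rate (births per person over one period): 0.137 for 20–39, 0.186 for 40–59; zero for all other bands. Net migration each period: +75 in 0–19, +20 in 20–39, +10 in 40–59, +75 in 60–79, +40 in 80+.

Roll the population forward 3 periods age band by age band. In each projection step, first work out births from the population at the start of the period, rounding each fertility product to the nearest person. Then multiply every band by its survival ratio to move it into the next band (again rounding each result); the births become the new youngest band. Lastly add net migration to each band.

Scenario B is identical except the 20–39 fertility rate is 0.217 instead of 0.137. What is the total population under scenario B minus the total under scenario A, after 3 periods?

Let group 1 be 0–19 through group 5 = 80+.
Period 1.
Births: 1420 * 0.137 = 195 ; 300 * 0.186 = 56 ⇒ total 251
Group 2: 720 * 0.949 = 683
Group 3: 1420 * 0.948 = 1346
Group 4: 300 * 0.952 = 286
Group 5: 1280 * 0.923 + 1000 * 0.358 = 1181 + 358 = 1539
Net migration: Group 1 + 75 → 326; Group 2 + 20 → 703; Group 3 + 10 → 1356; Group 4 + 75 → 361; Group 5 + 40 → 1579
Giving 326 / 703 / 1356 / 361 / 1579.
Period 2.
Births: 703 * 0.137 = 96 ; 1356 * 0.186 = 252 ⇒ total 348
Group 2: 326 * 0.949 = 309
Group 3: 703 * 0.948 = 666
Group 4: 1356 * 0.952 = 1291
Group 5: 361 * 0.923 + 1579 * 0.358 = 333 + 565 = 898
Net migration: Group 1 + 75 → 423; Group 2 + 20 → 329; Group 3 + 10 → 676; Group 4 + 75 → 1366; Group 5 + 40 → 938
Giving 423 / 329 / 676 / 1366 / 938.
Period 3.
Births: 329 * 0.137 = 45 ; 676 * 0.186 = 126 ⇒ total 171
Group 2: 423 * 0.949 = 401
Group 3: 329 * 0.948 = 312
Group 4: 676 * 0.952 = 644
Group 5: 1366 * 0.923 + 938 * 0.358 = 1261 + 336 = 1597
Net migration: Group 1 + 75 → 246; Group 2 + 20 → 421; Group 3 + 10 → 322; Group 4 + 75 → 719; Group 5 + 40 → 1637
Giving 246 / 421 / 322 / 719 / 1637.
Scenario A total after 3 periods: 3345
Scenario B projection —
Period 1.
Births: 1420 * 0.217 = 308 ; 300 * 0.186 = 56 ⇒ total 364
Group 2: 720 * 0.949 = 683
Group 3: 1420 * 0.948 = 1346
Group 4: 300 * 0.952 = 286
Group 5: 1280 * 0.923 + 1000 * 0.358 = 1181 + 358 = 1539
Net migration: Group 1 + 75 → 439; Group 2 + 20 → 703; Group 3 + 10 → 1356; Group 4 + 75 → 361; Group 5 + 40 → 1579
Giving 439 / 703 / 1356 / 361 / 1579.
Period 2.
Births: 703 * 0.217 = 153 ; 1356 * 0.186 = 252 ⇒ total 405
Group 2: 439 * 0.949 = 417
Group 3: 703 * 0.948 = 666
Group 4: 1356 * 0.952 = 1291
Group 5: 361 * 0.923 + 1579 * 0.358 = 333 + 565 = 898
Net migration: Group 1 + 75 → 480; Group 2 + 20 → 437; Group 3 + 10 → 676; Group 4 + 75 → 1366; Group 5 + 40 → 938
Giving 480 / 437 / 676 / 1366 / 938.
Period 3.
Births: 437 * 0.217 = 95 ; 676 * 0.186 = 126 ⇒ total 221
Group 2: 480 * 0.949 = 456
Group 3: 437 * 0.948 = 414
Group 4: 676 * 0.952 = 644
Group 5: 1366 * 0.923 + 938 * 0.358 = 1261 + 336 = 1597
Net migration: Group 1 + 75 → 296; Group 2 + 20 → 476; Group 3 + 10 → 424; Group 4 + 75 → 719; Group 5 + 40 → 1637
Giving 296 / 476 / 424 / 719 / 1637.
Scenario B total after 3 periods: 3552
Difference B − A = 3552 − 3345 = 207

207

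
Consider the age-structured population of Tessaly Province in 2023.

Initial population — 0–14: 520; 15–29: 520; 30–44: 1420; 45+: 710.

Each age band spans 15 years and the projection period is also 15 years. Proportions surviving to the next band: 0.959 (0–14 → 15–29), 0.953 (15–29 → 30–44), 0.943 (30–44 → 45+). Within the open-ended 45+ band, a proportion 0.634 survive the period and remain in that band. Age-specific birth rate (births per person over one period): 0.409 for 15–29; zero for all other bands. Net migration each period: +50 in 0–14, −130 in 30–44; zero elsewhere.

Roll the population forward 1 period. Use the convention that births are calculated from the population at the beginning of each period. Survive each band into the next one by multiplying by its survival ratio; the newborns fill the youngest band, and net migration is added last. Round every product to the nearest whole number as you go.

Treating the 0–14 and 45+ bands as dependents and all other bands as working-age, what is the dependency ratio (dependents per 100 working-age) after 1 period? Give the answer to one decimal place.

Numbering the bands 1..4 from youngest to oldest:
Period 1:
Births: 520 × 0.409 = 213
Band 2: 520 × 0.959 = 499
Band 3: 520 × 0.953 = 496
Band 4: 1420 × 0.943 + 710 × 0.634 = 1339 + 450 = 1789
Net migration: Band 1 + 50 → 263; Band 3 − 130 → 366
End of period: [263, 499, 366, 1789]
Dependents (band 0–14 + band 45+) = 263 + 1789 = 2052; working-age = 865; ratio = 2052/865 × 100 = 237.2

237.2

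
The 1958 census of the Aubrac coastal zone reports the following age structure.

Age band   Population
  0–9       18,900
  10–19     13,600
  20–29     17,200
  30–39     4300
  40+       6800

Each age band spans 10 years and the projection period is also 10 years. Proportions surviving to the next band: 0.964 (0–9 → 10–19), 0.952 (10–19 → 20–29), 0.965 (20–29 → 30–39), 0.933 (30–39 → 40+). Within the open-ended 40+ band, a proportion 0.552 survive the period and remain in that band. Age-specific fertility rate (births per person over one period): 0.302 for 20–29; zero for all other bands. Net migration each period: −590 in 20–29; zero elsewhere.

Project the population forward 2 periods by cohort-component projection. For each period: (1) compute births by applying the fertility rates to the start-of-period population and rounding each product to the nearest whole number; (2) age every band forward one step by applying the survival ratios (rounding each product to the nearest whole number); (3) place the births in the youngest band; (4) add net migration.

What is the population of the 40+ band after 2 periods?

Period 1:
Births: 17200 × 0.302 = 5194
10–19: 18900 × 0.964 = 18220
20–29: 13600 × 0.952 = 12947
30–39: 17200 × 0.965 = 16598
40+: 4300 × 0.933 + 6800 × 0.552 = 4012 + 3754 = 7766
Net migration: 20–29 − 590 → 12357
Giving 5194 / 18220 / 12357 / 16598 / 7766.
Period 2:
Births: 12357 × 0.302 = 3732
10–19: 5194 × 0.964 = 5007
20–29: 18220 × 0.952 = 17345
30–39: 12357 × 0.965 = 11925
40+: 16598 × 0.933 + 7766 × 0.552 = 15486 + 4287 = 19773
Net migration: 20–29 − 590 → 16755
Giving 3732 / 5007 / 16755 / 11925 / 19773.

19773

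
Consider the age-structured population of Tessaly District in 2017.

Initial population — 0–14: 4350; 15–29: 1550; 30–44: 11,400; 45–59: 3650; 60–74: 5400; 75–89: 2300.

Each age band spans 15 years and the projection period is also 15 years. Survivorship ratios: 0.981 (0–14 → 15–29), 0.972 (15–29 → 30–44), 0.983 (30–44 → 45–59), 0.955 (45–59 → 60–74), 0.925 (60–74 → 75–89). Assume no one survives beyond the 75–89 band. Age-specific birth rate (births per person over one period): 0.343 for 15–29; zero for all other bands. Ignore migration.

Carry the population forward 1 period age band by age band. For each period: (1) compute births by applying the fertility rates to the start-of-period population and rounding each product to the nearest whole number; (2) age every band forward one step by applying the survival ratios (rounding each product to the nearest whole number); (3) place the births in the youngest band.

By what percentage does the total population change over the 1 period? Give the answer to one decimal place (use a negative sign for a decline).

-9.3

Let band 1 be 0–14 through band 6 = 75–89.
Period 1:
Births: 1550 × 0.343 = 532
Band 2: 4350 × 0.981 = 4267
Band 3: 1550 × 0.972 = 1507
Band 4: 11400 × 0.983 = 11206
Band 5: 3650 × 0.955 = 3486
Band 6: 5400 × 0.925 = 4995
Giving 532 / 4267 / 1507 / 11206 / 3486 / 4995.
Total: 28650 → 25993; change = -2657; percentage change = -9.3%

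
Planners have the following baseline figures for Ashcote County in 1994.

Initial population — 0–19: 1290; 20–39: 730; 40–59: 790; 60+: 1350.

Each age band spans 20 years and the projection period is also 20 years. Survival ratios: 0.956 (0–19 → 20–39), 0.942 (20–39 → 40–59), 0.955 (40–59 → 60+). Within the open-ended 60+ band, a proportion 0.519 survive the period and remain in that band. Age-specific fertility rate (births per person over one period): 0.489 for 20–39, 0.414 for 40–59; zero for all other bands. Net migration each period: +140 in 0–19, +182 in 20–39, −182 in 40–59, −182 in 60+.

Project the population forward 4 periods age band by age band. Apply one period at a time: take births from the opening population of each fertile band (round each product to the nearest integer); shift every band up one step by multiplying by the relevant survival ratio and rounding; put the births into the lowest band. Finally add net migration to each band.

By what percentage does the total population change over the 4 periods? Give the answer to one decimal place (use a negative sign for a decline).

(Groups numbered youngest = 1 to oldest = 4.)
After projecting period 1:
Births: 730 × 0.489 = 357, 790 × 0.414 = 327 — total 684
Group 2: 1290 × 0.956 = 1233
Group 3: 730 × 0.942 = 688
Group 4: 790 × 0.955 + 1350 × 0.519 = 754 + 701 = 1455
Net migration: Group 1 + 140 → 824; Group 2 + 182 → 1415; Group 3 − 182 → 506; Group 4 − 182 → 1273
Population now: 0–19=824, 20–39=1415, 40–59=506, 60+=1273
After projecting period 2:
Births: 1415 × 0.489 = 692, 506 × 0.414 = 209 — total 901
Group 2: 824 × 0.956 = 788
Group 3: 1415 × 0.942 = 1333
Group 4: 506 × 0.955 + 1273 × 0.519 = 483 + 661 = 1144
Net migration: Group 1 + 140 → 1041; Group 2 + 182 → 970; Group 3 − 182 → 1151; Group 4 − 182 → 962
Population now: 0–19=1041, 20–39=970, 40–59=1151, 60+=962
After projecting period 3:
Births: 970 × 0.489 = 474, 1151 × 0.414 = 477 — total 951
Group 2: 1041 × 0.956 = 995
Group 3: 970 × 0.942 = 914
Group 4: 1151 × 0.955 + 962 × 0.519 = 1099 + 499 = 1598
Net migration: Group 1 + 140 → 1091; Group 2 + 182 → 1177; Group 3 − 182 → 732; Group 4 − 182 → 1416
Population now: 0–19=1091, 20–39=1177, 40–59=732, 60+=1416
After projecting period 4:
Births: 1177 × 0.489 = 576, 732 × 0.414 = 303 — total 879
Group 2: 1091 × 0.956 = 1043
Group 3: 1177 × 0.942 = 1109
Group 4: 732 × 0.955 + 1416 × 0.519 = 699 + 735 = 1434
Net migration: Group 1 + 140 → 1019; Group 2 + 182 → 1225; Group 3 − 182 → 927; Group 4 − 182 → 1252
Population now: 0–19=1019, 20–39=1225, 40–59=927, 60+=1252
Total: 4160 → 4423; change = 263; percentage change = 6.3%

6.3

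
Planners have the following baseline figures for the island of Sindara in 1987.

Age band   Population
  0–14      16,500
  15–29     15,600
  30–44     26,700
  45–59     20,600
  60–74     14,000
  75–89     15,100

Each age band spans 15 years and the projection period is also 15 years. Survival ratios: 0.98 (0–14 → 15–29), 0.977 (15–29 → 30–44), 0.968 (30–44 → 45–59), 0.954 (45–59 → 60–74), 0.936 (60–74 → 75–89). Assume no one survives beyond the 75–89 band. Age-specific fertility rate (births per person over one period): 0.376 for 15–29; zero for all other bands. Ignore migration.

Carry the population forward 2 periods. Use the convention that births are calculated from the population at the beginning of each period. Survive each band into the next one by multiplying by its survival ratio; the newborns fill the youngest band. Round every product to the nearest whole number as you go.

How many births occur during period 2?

After projecting period 1:
Births: 15600 × 0.376 = 5866
15–29: 16500 × 0.98 = 16170
30–44: 15600 × 0.977 = 15241
45–59: 26700 × 0.968 = 25846
60–74: 20600 × 0.954 = 19652
75–89: 14000 × 0.936 = 13104
End of period: [5866, 16170, 15241, 25846, 19652, 13104]
After projecting period 2:
Births: 16170 × 0.376 = 6080
15–29: 5866 × 0.98 = 5749
30–44: 16170 × 0.977 = 15798
45–59: 15241 × 0.968 = 14753
60–74: 25846 × 0.954 = 24657
75–89: 19652 × 0.936 = 18394
End of period: [6080, 5749, 15798, 14753, 24657, 18394]

6080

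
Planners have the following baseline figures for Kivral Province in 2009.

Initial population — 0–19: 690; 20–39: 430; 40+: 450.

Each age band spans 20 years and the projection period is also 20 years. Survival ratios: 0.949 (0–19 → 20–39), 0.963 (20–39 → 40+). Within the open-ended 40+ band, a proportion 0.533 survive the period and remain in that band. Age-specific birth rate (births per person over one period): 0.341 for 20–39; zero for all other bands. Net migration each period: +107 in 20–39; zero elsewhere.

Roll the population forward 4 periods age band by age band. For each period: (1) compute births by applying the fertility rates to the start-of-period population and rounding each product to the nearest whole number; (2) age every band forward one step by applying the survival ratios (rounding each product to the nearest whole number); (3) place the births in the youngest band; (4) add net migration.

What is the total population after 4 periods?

Numbering the bands 1..3 from youngest to oldest:
Period 1.
Births: 430 * 0.341 = 147
Band 2: 690 * 0.949 = 655
Band 3: 430 * 0.963 + 450 * 0.533 = 414 + 240 = 654
Net migration: Band 2 + 107 → 762
Giving 147 / 762 / 654.
Period 2.
Births: 762 * 0.341 = 260
Band 2: 147 * 0.949 = 140
Band 3: 762 * 0.963 + 654 * 0.533 = 734 + 349 = 1083
Net migration: Band 2 + 107 → 247
Giving 260 / 247 / 1083.
Period 3.
Births: 247 * 0.341 = 84
Band 2: 260 * 0.949 = 247
Band 3: 247 * 0.963 + 1083 * 0.533 = 238 + 577 = 815
Net migration: Band 2 + 107 → 354
Giving 84 / 354 / 815.
Period 4.
Births: 354 * 0.341 = 121
Band 2: 84 * 0.949 = 80
Band 3: 354 * 0.963 + 815 * 0.533 = 341 + 434 = 775
Net migration: Band 2 + 107 → 187
Giving 121 / 187 / 775.
Total after period 4: 121 + 187 + 775 = 1083

1083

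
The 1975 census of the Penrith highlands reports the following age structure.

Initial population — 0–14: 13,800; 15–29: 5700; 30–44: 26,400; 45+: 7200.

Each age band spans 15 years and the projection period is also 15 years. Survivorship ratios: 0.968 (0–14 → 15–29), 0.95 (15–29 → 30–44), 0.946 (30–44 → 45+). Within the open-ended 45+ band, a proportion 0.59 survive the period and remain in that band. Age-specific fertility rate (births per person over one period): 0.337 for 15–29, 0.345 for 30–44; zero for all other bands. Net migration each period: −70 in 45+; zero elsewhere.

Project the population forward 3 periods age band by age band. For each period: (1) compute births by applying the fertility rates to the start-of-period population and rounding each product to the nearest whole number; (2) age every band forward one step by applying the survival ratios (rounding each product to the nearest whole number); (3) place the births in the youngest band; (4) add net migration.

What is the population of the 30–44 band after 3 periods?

10142

Call the bands 1 to 4, youngest first.
Period 1.
Births: 5700 * 0.337 = 1921  |  26400 * 0.345 = 9108 → 11029
Band 2: 13800 * 0.968 = 13358
Band 3: 5700 * 0.95 = 5415
Band 4: 26400 * 0.946 + 7200 * 0.59 = 24974 + 4248 = 29222
Net migration: Band 4 − 70 → 29152
Giving 11029 / 13358 / 5415 / 29152.
Period 2.
Births: 13358 * 0.337 = 4502  |  5415 * 0.345 = 1868 → 6370
Band 2: 11029 * 0.968 = 10676
Band 3: 13358 * 0.95 = 12690
Band 4: 5415 * 0.946 + 29152 * 0.59 = 5123 + 17200 = 22323
Net migration: Band 4 − 70 → 22253
Giving 6370 / 10676 / 12690 / 22253.
Period 3.
Births: 10676 * 0.337 = 3598  |  12690 * 0.345 = 4378 → 7976
Band 2: 6370 * 0.968 = 6166
Band 3: 10676 * 0.95 = 10142
Band 4: 12690 * 0.946 + 22253 * 0.59 = 12005 + 13129 = 25134
Net migration: Band 4 − 70 → 25064
Giving 7976 / 6166 / 10142 / 25064.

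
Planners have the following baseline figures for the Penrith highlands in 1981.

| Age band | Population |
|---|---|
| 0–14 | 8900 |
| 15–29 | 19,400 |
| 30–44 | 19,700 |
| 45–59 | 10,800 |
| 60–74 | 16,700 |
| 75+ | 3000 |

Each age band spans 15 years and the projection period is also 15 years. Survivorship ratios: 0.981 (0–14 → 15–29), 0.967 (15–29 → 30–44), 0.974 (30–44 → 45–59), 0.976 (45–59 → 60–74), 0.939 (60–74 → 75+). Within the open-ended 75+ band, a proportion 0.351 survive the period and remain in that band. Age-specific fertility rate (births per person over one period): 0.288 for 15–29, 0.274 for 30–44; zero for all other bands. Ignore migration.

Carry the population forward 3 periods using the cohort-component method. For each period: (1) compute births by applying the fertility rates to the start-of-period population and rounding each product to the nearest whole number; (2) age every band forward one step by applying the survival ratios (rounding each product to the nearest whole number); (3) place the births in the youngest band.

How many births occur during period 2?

Let band 1 be 0–14 through band 6 = 75+.
Period 1.
Births: 19400 * 0.288 = 5587, 19700 * 0.274 = 5398 ⇒ total 10985
Band 2: 8900 * 0.981 = 8731
Band 3: 19400 * 0.967 = 18760
Band 4: 19700 * 0.974 = 19188
Band 5: 10800 * 0.976 = 10541
Band 6: 16700 * 0.939 + 3000 * 0.351 = 15681 + 1053 = 16734
Population now: 0–14=10985, 15–29=8731, 30–44=18760, 45–59=19188, 60–74=10541, 75+=16734
Period 2.
Births: 8731 * 0.288 = 2515, 18760 * 0.274 = 5140 ⇒ total 7655
Band 2: 10985 * 0.981 = 10776
Band 3: 8731 * 0.967 = 8443
Band 4: 18760 * 0.974 = 18272
Band 5: 19188 * 0.976 = 18727
Band 6: 10541 * 0.939 + 16734 * 0.351 = 9898 + 5874 = 15772
Population now: 0–14=7655, 15–29=10776, 30–44=8443, 45–59=18272, 60–74=18727, 75+=15772

7655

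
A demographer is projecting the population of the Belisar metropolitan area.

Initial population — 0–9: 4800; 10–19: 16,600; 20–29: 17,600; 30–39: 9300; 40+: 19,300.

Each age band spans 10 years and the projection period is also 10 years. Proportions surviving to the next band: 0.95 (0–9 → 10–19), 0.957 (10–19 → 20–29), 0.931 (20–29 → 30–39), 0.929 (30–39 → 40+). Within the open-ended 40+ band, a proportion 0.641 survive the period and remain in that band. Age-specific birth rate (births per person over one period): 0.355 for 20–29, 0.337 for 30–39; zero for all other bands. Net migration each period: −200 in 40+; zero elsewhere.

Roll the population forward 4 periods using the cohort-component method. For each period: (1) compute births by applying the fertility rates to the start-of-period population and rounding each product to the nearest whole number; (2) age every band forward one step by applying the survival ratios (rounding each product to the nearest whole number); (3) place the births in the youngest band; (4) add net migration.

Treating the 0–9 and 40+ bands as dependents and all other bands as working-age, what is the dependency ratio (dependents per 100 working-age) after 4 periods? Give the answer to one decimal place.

116.5

(Groups numbered youngest = 1 to oldest = 5.)
After projecting period 1:
Births: 17600 × 0.355 = 6248, 9300 × 0.337 = 3134 ⇒ total 9382
Group 2: 4800 × 0.95 = 4560
Group 3: 16600 × 0.957 = 15886
Group 4: 17600 × 0.931 = 16386
Group 5: 9300 × 0.929 + 19300 × 0.641 = 8640 + 12371 = 21011
Net migration: Group 5 − 200 → 20811
Population now: 0–9=9382, 10–19=4560, 20–29=15886, 30–39=16386, 40+=20811
After projecting period 2:
Births: 15886 × 0.355 = 5640, 16386 × 0.337 = 5522 ⇒ total 11162
Group 2: 9382 × 0.95 = 8913
Group 3: 4560 × 0.957 = 4364
Group 4: 15886 × 0.931 = 14790
Group 5: 16386 × 0.929 + 20811 × 0.641 = 15223 + 13340 = 28563
Net migration: Group 5 − 200 → 28363
Population now: 0–9=11162, 10–19=8913, 20–29=4364, 30–39=14790, 40+=28363
After projecting period 3:
Births: 4364 × 0.355 = 1549, 14790 × 0.337 = 4984 ⇒ total 6533
Group 2: 11162 × 0.95 = 10604
Group 3: 8913 × 0.957 = 8530
Group 4: 4364 × 0.931 = 4063
Group 5: 14790 × 0.929 + 28363 × 0.641 = 13740 + 18181 = 31921
Net migration: Group 5 − 200 → 31721
Population now: 0–9=6533, 10–19=10604, 20–29=8530, 30–39=4063, 40+=31721
After projecting period 4:
Births: 8530 × 0.355 = 3028, 4063 × 0.337 = 1369 ⇒ total 4397
Group 2: 6533 × 0.95 = 6206
Group 3: 10604 × 0.957 = 10148
Group 4: 8530 × 0.931 = 7941
Group 5: 4063 × 0.929 + 31721 × 0.641 = 3775 + 20333 = 24108
Net migration: Group 5 − 200 → 23908
Population now: 0–9=4397, 10–19=6206, 20–29=10148, 30–39=7941, 40+=23908
Dependents (band 0–9 + band 40+) = 4397 + 23908 = 28305; working-age = 24295; ratio = 28305/24295 × 100 = 116.5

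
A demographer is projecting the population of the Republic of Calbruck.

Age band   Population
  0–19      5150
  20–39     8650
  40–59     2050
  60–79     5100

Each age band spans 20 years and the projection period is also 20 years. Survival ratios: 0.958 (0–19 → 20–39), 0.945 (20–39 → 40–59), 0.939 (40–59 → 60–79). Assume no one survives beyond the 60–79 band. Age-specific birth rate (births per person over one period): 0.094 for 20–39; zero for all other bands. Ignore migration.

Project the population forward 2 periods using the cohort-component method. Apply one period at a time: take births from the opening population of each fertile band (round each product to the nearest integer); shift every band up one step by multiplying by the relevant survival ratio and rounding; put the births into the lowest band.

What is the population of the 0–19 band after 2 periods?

464

(Groups numbered youngest = 1 to oldest = 4.)
[period 1]
Births: 8650 * 0.094 = 813
Group 2: 5150 * 0.958 = 4934
Group 3: 8650 * 0.945 = 8174
Group 4: 2050 * 0.939 = 1925
Giving 813 / 4934 / 8174 / 1925.
[period 2]
Births: 4934 * 0.094 = 464
Group 2: 813 * 0.958 = 779
Group 3: 4934 * 0.945 = 4663
Group 4: 8174 * 0.939 = 7675
Giving 464 / 779 / 4663 / 7675.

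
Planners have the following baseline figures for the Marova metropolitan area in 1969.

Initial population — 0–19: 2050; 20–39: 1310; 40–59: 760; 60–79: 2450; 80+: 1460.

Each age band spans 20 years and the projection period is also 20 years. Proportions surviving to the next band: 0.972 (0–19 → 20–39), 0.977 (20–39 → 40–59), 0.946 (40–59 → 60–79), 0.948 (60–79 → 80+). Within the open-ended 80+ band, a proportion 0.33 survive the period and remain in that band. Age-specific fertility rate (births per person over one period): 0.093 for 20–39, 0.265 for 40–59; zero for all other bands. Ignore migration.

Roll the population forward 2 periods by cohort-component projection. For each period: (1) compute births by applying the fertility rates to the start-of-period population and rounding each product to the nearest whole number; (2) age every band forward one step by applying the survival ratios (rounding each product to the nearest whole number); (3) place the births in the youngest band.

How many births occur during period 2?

Let band 1 be 0–19 through band 5 = 80+.
[period 1]
Births: 1310 * 0.093 = 122, 760 * 0.265 = 201 — total 323
Band 2: 2050 * 0.972 = 1993
Band 3: 1310 * 0.977 = 1280
Band 4: 760 * 0.946 = 719
Band 5: 2450 * 0.948 + 1460 * 0.33 = 2323 + 482 = 2805
End of period: [323, 1993, 1280, 719, 2805]
[period 2]
Births: 1993 * 0.093 = 185, 1280 * 0.265 = 339 — total 524
Band 2: 323 * 0.972 = 314
Band 3: 1993 * 0.977 = 1947
Band 4: 1280 * 0.946 = 1211
Band 5: 719 * 0.948 + 2805 * 0.33 = 682 + 926 = 1608
End of period: [524, 314, 1947, 1211, 1608]

524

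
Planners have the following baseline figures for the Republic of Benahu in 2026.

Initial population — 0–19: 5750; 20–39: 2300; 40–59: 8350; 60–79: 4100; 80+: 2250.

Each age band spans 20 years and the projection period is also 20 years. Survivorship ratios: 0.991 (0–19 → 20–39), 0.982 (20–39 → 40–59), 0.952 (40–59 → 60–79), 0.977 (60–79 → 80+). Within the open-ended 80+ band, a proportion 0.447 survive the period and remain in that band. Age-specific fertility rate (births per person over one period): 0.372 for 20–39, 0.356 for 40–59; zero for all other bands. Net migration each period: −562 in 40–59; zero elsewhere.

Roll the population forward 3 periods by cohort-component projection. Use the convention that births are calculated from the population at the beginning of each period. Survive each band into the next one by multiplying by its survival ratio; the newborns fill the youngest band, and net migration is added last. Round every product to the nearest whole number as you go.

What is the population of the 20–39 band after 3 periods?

(Bands numbered youngest = 1 to oldest = 5.)
— Period 1 —
Births: 2300 × 0.372 = 856  |  8350 × 0.356 = 2973 → total 3829
Band 2: 5750 × 0.991 = 5698
Band 3: 2300 × 0.982 = 2259
Band 4: 8350 × 0.952 = 7949
Band 5: 4100 × 0.977 + 2250 × 0.447 = 4006 + 1006 = 5012
Net migration: Band 3 − 562 → 1697
→ [3829, 5698, 1697, 7949, 5012]
— Period 2 —
Births: 5698 × 0.372 = 2120  |  1697 × 0.356 = 604 → total 2724
Band 2: 3829 × 0.991 = 3795
Band 3: 5698 × 0.982 = 5595
Band 4: 1697 × 0.952 = 1616
Band 5: 7949 × 0.977 + 5012 × 0.447 = 7766 + 2240 = 10006
Net migration: Band 3 − 562 → 5033
→ [2724, 3795, 5033, 1616, 10006]
— Period 3 —
Births: 3795 × 0.372 = 1412  |  5033 × 0.356 = 1792 → total 3204
Band 2: 2724 × 0.991 = 2699
Band 3: 3795 × 0.982 = 3727
Band 4: 5033 × 0.952 = 4791
Band 5: 1616 × 0.977 + 10006 × 0.447 = 1579 + 4473 = 6052
Net migration: Band 3 − 562 → 3165
→ [3204, 2699, 3165, 4791, 6052]

2699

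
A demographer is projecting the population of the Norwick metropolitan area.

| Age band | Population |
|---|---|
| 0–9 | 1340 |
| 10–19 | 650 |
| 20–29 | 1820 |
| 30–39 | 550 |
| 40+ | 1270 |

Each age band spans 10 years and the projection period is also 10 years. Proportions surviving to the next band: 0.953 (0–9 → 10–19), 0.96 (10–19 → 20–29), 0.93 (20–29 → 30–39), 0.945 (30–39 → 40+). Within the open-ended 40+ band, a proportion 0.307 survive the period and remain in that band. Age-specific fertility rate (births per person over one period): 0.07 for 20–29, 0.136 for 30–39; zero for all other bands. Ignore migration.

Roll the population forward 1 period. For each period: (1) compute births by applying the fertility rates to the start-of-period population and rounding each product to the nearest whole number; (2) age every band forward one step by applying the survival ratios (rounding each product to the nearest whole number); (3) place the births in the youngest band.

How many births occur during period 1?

(Groups numbered youngest = 1 to oldest = 5.)
Period 1:
Births: 1820 × 0.07 = 127  |  550 × 0.136 = 75 — total 202
Group 2: 1340 × 0.953 = 1277
Group 3: 650 × 0.96 = 624
Group 4: 1820 × 0.93 = 1693
Group 5: 550 × 0.945 + 1270 × 0.307 = 520 + 390 = 910
Giving 202 / 1277 / 624 / 1693 / 910.

202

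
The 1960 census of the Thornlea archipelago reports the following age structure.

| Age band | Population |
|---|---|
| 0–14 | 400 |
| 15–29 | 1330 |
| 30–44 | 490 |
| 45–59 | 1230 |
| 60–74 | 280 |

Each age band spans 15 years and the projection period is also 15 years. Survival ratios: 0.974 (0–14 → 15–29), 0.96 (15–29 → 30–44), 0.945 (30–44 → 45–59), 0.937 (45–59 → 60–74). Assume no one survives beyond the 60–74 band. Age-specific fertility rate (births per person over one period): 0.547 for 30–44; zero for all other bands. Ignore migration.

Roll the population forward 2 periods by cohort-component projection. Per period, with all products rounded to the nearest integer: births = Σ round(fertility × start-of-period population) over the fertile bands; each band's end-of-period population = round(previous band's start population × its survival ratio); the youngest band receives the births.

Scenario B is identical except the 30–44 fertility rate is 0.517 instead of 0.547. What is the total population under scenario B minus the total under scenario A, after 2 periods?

[period 1]
Births: 490 × 0.547 = 268
15–29: 400 × 0.974 = 390
30–44: 1330 × 0.96 = 1277
45–59: 490 × 0.945 = 463
60–74: 1230 × 0.937 = 1153
→ [268, 390, 1277, 463, 1153]
[period 2]
Births: 1277 × 0.547 = 699
15–29: 268 × 0.974 = 261
30–44: 390 × 0.96 = 374
45–59: 1277 × 0.945 = 1207
60–74: 463 × 0.937 = 434
→ [699, 261, 374, 1207, 434]
Scenario A total after 2 periods: 2975
Scenario B projection —
[period 1]
Births: 490 × 0.517 = 253
15–29: 400 × 0.974 = 390
30–44: 1330 × 0.96 = 1277
45–59: 490 × 0.945 = 463
60–74: 1230 × 0.937 = 1153
→ [253, 390, 1277, 463, 1153]
[period 2]
Births: 1277 × 0.517 = 660
15–29: 253 × 0.974 = 246
30–44: 390 × 0.96 = 374
45–59: 1277 × 0.945 = 1207
60–74: 463 × 0.937 = 434
→ [660, 246, 374, 1207, 434]
Scenario B total after 2 periods: 2921
Difference B − A = 2921 − 2975 = -54

-54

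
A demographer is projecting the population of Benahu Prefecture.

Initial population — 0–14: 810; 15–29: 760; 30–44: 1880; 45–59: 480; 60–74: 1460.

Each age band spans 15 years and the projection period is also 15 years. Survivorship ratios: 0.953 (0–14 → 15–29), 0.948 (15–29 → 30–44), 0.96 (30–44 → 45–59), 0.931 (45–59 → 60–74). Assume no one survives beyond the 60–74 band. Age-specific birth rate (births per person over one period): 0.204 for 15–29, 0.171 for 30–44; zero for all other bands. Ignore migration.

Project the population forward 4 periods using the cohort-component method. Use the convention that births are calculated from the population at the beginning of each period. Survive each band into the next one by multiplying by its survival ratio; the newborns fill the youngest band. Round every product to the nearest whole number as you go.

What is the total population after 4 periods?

Period 1.
Births: 760 × 0.204 = 155  |  1880 × 0.171 = 321 — total 476
15–29: 810 × 0.953 = 772
30–44: 760 × 0.948 = 720
45–59: 1880 × 0.96 = 1805
60–74: 480 × 0.931 = 447
Giving 476 / 772 / 720 / 1805 / 447.
Period 2.
Births: 772 × 0.204 = 157  |  720 × 0.171 = 123 — total 280
15–29: 476 × 0.953 = 454
30–44: 772 × 0.948 = 732
45–59: 720 × 0.96 = 691
60–74: 1805 × 0.931 = 1680
Giving 280 / 454 / 732 / 691 / 1680.
Period 3.
Births: 454 × 0.204 = 93  |  732 × 0.171 = 125 — total 218
15–29: 280 × 0.953 = 267
30–44: 454 × 0.948 = 430
45–59: 732 × 0.96 = 703
60–74: 691 × 0.931 = 643
Giving 218 / 267 / 430 / 703 / 643.
Period 4.
Births: 267 × 0.204 = 54  |  430 × 0.171 = 74 — total 128
15–29: 218 × 0.953 = 208
30–44: 267 × 0.948 = 253
45–59: 430 × 0.96 = 413
60–74: 703 × 0.931 = 654
Giving 128 / 208 / 253 / 413 / 654.
Total after period 4: 128 + 208 + 253 + 413 + 654 = 1656

1656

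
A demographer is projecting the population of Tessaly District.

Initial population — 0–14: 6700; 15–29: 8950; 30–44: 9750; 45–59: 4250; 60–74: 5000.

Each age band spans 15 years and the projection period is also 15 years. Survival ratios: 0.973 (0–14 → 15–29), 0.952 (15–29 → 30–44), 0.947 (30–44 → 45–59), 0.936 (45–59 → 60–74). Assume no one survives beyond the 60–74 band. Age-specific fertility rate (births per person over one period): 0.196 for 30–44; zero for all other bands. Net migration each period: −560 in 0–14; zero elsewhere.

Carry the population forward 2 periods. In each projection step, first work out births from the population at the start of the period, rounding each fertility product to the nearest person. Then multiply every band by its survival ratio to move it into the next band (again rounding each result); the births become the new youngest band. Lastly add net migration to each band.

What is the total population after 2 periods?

Numbering the bands 1..5 from youngest to oldest:
[period 1]
Births: 9750 * 0.196 = 1911
Band 2: 6700 * 0.973 = 6519
Band 3: 8950 * 0.952 = 8520
Band 4: 9750 * 0.947 = 9233
Band 5: 4250 * 0.936 = 3978
Net migration: Band 1 − 560 → 1351
End of period: [1351, 6519, 8520, 9233, 3978]
[period 2]
Births: 8520 * 0.196 = 1670
Band 2: 1351 * 0.973 = 1315
Band 3: 6519 * 0.952 = 6206
Band 4: 8520 * 0.947 = 8068
Band 5: 9233 * 0.936 = 8642
Net migration: Band 1 − 560 → 1110
End of period: [1110, 1315, 6206, 8068, 8642]
Total after period 2: 1110 + 1315 + 6206 + 8068 + 8642 = 25341

25341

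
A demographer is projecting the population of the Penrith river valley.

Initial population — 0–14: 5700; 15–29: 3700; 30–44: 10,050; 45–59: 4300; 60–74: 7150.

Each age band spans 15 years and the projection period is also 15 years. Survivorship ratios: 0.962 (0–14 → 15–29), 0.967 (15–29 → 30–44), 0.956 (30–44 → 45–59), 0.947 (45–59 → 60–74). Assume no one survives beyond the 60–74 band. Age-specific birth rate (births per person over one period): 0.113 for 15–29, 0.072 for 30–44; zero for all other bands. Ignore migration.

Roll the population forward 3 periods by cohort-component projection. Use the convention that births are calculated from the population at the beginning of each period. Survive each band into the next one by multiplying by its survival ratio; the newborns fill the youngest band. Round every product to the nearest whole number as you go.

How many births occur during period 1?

Call the groups 1 to 5, youngest first.
Period 1.
Births: 3700 × 0.113 = 418 ; 10050 × 0.072 = 724 → total 1142
Group 2: 5700 × 0.962 = 5483
Group 3: 3700 × 0.967 = 3578
Group 4: 10050 × 0.956 = 9608
Group 5: 4300 × 0.947 = 4072
End of period: [1142, 5483, 3578, 9608, 4072]

1142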